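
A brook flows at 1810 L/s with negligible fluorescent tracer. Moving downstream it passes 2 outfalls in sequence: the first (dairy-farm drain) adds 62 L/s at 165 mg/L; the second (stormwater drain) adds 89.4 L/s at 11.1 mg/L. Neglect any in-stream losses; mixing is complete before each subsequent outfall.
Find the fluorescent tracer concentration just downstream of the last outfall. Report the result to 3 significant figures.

5.72 mg/L

Below outfall 1: Q → 1872 L/s, C = (1810·0 + 62.00·165.0)/1872 = 5.465 mg/L.
Below outfall 2: Q → 1961 L/s, C = (1872·5.465 + 89.40·11.10)/1961 = 5.722 mg/L.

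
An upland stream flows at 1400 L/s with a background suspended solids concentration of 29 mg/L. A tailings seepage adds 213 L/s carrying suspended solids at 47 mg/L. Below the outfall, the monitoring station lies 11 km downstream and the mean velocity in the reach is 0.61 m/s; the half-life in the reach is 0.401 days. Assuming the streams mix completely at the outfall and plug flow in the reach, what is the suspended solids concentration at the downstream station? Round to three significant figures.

21.9 mg/L

Flow-weighted average: C = (1400·29.00 + 213.0·47.00) / 1613 = 50610/1613 = 31.38 mg/L.
Travel time t = 11·1000 / 0.61 = 18030 s = 5.009 h.
Half-life 0.401 d → k = ln 2 / 0.401 = 1.729 d⁻¹.
After decay, C = 31.38 × e^(−kt) = 31.38 × 0.6971 = 21.87 mg/L.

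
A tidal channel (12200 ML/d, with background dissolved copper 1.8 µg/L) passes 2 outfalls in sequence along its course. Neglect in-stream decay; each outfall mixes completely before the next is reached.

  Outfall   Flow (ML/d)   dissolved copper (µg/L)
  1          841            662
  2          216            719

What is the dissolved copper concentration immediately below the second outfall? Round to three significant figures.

After outfall 1: Q = 12200 + 841.0 = 13040 ML/d; C = (12200·1.800 + 841.0·662.0)/13040 = 44.38 µg/L.
After outfall 2: Q = 13040 + 216.0 = 13260 ML/d; C = (13040·44.38 + 216.0·719.0)/13260 = 55.37 µg/L.

55.4 µg/L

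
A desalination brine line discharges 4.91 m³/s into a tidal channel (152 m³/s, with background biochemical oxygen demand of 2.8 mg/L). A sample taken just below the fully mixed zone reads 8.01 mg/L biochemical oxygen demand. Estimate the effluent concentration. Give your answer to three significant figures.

169 mg/L

Mass balance: 152.0·2.800 + 4.910·Cₑ = 156.9·8.010
→ Cₑ = (156.9·8.010 − 152.0·2.800) / 4.910 = 169.3 mg/L.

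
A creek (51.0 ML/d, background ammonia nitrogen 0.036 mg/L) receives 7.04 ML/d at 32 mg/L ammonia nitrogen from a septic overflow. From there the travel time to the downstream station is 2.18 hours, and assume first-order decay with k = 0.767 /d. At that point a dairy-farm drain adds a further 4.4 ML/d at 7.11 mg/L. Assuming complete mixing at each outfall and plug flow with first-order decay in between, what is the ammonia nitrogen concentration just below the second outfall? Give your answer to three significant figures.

3.89 mg/L

Mixed concentration C = ΣQC/ΣQ = (51.00·0.03600 + 7.040·32.00) / 58.04 = 227.1/58.04 = 3.913 mg/L; combined flow 58.04 ML/d.
Decay over the reach: 3.913·exp(−kt) = 3.913·0.9327 = 3.650 mg/L.
Second outfall: C = (58.04·3.650 + 4.400·7.110)/62.44 = 3.894 mg/L.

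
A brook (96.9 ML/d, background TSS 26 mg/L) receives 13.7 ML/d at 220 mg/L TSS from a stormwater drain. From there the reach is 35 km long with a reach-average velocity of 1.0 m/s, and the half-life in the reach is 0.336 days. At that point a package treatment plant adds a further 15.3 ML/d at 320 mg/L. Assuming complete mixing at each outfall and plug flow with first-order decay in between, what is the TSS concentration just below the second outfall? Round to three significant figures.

57.9 mg/L

Conservation of mass: C = (96.90·26.00 + 13.70·220.0) / 110.6 = 5533/110.6 = 50.03 mg/L; combined flow 110.6 ML/d.
Travel time t = 35·1000 / 1.0 = 35000 s = 9.722 h.
Half-life 0.336 d → k = ln 2 / 0.336 = 2.063 d⁻¹.
After decay, C = 50.03 × e^(−kt) = 50.03 × 0.4336 = 21.69 mg/L.
Second outfall: C = (110.6·21.69 + 15.30·320.0)/125.9 = 57.94 mg/L.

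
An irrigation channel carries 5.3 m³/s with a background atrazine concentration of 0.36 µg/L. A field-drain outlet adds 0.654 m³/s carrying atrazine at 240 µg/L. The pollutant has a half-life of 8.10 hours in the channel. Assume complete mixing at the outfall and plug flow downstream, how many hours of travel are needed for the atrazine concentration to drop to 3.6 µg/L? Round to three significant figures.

After mixing, C = (5.300·0.3600 + 0.6540·240.0) / 5.954 = 158.9/5.954 = 26.68 µg/L.
Half-life 8.10 h → k = ln 2 / 8.10 = 0.08557 h⁻¹ = 2.054 d⁻¹.
26.68·exp(−k·t) = 3.6 → t = ln(26.68/3.6)/k = 84270 s = 23.41 h.

23.4 h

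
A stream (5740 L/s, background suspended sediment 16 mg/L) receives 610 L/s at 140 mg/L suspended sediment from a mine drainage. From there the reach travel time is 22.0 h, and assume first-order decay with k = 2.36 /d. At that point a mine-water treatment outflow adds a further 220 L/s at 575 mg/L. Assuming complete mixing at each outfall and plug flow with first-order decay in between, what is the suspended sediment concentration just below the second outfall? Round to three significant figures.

22.4 mg/L

Mass balance: C = (5740·16.00 + 610.0·140.0) / 6350 = 177200/6350 = 27.91 mg/L; combined flow 6350 L/s.
Applying C = C₀e^(−kt): 27.91 × 0.1149 = 3.208 mg/L.
At the second outfall, C = (6350·3.208 + 220.0·575.0) / (6350 + 220.0) = 22.35 mg/L.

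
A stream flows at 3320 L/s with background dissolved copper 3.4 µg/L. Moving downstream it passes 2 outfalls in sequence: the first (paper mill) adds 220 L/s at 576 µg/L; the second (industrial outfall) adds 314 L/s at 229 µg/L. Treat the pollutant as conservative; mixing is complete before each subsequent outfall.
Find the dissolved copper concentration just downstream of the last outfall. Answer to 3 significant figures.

54.5 µg/L

Below outfall 1: Q → 3540 L/s, C = (3320·3.400 + 220.0·576.0)/3540 = 38.99 µg/L.
Below outfall 2: Q → 3854 L/s, C = (3540·38.99 + 314.0·229.0)/3854 = 54.47 µg/L.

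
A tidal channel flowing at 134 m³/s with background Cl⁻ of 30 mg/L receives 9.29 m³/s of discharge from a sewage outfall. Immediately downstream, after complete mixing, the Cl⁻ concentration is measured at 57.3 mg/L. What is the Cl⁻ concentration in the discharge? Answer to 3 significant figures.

451 mg/L

Mass balance: 134.0·30.00 + 9.290·Cₑ = 143.3·57.30
→ Cₑ = (143.3·57.30 − 134.0·30.00) / 9.290 = 451.1 mg/L.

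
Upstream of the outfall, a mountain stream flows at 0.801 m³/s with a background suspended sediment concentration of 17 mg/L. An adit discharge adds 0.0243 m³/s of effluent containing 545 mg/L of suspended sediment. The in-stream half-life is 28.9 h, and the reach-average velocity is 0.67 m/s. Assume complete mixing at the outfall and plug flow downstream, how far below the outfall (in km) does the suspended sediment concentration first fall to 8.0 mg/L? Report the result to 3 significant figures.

141 km

Mass balance: C = (0.8010·17.00 + 0.02430·545.0) / 0.8253 = 26.86/0.8253 = 32.55 mg/L.
Half-life 28.9 h → k = ln 2 / 28.9 = 0.02398 h⁻¹ = 0.5756 d⁻¹.
Set 32.55·exp(−k·t) = 8.0 → t = ln(32.55/8.0)/k = 210600 s = 58.51 h.
Distance = v·t = 0.67·210600 = 141100 m = 141.1 km.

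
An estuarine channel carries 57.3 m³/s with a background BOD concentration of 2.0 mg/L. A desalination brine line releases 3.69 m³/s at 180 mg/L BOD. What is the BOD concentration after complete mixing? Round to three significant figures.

After mixing, C = (57.30·2.000 + 3.690·180.0) / 60.99 = 778.8/60.99 = 12.77 mg/L.

12.8 mg/L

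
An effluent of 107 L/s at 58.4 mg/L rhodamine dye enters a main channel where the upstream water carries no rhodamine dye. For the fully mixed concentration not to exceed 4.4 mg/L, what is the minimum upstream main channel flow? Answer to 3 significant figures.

Set C_mix = 4.4: (Q·0 + 107.0·58.40) / (Q + 107.0) = 4.4
→ Q = 107.0·(58.40 − 4.4)/(4.4 − 0) = 1313 L/s.

1310 L/s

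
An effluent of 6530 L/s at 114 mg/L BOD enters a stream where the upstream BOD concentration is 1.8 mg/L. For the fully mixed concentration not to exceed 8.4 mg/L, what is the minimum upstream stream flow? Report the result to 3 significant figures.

Set C_mix = 8.4: (Q·1.800 + 6530·114.0) / (Q + 6530) = 8.4
→ Q = 6530·(114.0 − 8.4)/(8.4 − 1.800) = 104500 L/s.

104000 L/s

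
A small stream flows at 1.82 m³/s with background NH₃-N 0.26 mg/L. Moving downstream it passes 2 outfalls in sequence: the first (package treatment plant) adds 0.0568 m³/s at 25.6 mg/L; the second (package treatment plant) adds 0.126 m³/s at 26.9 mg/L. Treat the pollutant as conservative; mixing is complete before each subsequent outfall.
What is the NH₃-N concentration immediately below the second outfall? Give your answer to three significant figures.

2.65 mg/L

Below outfall 1: Q → 1.877 m³/s, C = (1.820·0.2600 + 0.05680·25.60)/1.877 = 1.027 mg/L.
Below outfall 2: Q → 2.003 m³/s, C = (1.877·1.027 + 0.1260·26.90)/2.003 = 2.655 mg/L.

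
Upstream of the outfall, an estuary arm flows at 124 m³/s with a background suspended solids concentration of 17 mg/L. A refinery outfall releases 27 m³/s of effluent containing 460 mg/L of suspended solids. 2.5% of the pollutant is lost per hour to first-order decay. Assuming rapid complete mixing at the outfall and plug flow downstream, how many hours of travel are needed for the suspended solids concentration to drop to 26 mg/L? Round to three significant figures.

51.7 h

Flow-weighted average: C = (124.0·17.00 + 27.00·460.0) / 151.0 = 14530/151.0 = 96.21 mg/L.
2.5%/h lost → k = −ln(1 − 0.025) = 0.02532 h⁻¹.
96.21·exp(−k·t) = 26 → t = ln(96.21/26)/k = 186100 s = 51.68 h.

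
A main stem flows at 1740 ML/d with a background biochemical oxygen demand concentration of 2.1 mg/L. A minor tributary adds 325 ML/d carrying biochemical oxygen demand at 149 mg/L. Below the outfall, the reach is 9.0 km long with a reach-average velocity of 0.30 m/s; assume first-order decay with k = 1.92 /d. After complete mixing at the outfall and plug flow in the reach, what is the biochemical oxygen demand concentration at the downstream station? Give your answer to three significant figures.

12.9 mg/L

Flow-weighted average: C = (1740·2.100 + 325.0·149.0) / 2065 = 52080/2065 = 25.22 mg/L.
Travel time t = 9.0·1000 / 0.30 = 30000 s = 8.333 h.
Applying C = C₀e^(−kt): 25.22 × 0.5134 = 12.95 mg/L.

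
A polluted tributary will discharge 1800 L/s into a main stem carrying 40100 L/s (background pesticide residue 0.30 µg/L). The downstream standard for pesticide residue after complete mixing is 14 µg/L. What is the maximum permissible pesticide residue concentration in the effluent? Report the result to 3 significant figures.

At the limit, (Qr·Cr + Qe·Cₑ)/(Qr + Qe) = 14:
Cₑ = (41900·14 − 40100·0.3000) / 1800 = 319.2 µg/L.

319 µg/L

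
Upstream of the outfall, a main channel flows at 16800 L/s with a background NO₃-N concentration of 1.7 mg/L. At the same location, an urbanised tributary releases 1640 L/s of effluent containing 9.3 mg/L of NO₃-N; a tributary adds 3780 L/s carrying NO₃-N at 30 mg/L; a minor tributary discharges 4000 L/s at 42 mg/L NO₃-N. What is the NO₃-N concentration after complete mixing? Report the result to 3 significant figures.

12.4 mg/L

Mass balance: C = (16800·1.700 + 1640·9.300 + 3780·30.00 + 4000·42.00) / 26220 = 325200/26220 = 12.40 mg/L.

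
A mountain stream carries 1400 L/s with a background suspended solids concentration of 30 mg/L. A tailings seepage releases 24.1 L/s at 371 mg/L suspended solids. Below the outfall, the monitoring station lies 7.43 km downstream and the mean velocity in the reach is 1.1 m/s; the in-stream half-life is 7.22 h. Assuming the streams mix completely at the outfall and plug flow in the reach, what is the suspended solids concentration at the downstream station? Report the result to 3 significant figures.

29.9 mg/L

Mixed concentration C = ΣQC/ΣQ = (1400·30.00 + 24.10·371.0) / 1424 = 50940/1424 = 35.77 mg/L.
Travel time t = 7.43·1000 / 1.1 = 6755 s = 1.876 h.
Half-life 7.22 h → k = ln 2 / 7.22 = 0.09600 h⁻¹ = 2.304 d⁻¹.
Applying C = C₀e^(−kt): 35.77 × 0.8352 = 29.87 mg/L.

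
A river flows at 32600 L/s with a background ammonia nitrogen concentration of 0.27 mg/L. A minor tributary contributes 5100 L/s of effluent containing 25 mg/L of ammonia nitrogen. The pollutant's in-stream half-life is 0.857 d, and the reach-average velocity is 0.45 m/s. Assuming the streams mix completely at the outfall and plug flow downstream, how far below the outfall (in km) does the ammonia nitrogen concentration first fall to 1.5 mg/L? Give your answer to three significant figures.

42.3 km

Conservation of mass: C = (32600·0.2700 + 5100·25.00) / 37700 = 136300/37700 = 3.615 mg/L.
Half-life 0.857 d → k = ln 2 / 0.857 = 0.8088 d⁻¹.
Set 3.615·exp(−k·t) = 1.5 → t = ln(3.615/1.5)/k = 93980 s = 26.11 h.
Distance = v·t = 0.45·93980 = 42290 m = 42.29 km.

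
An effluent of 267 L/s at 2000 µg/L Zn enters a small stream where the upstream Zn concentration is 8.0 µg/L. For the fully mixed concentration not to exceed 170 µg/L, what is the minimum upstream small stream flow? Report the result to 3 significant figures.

Set C_mix = 170: (Q·8.000 + 267.0·2000) / (Q + 267.0) = 170
→ Q = 267.0·(2000 − 170)/(170 − 8.000) = 3016 L/s.

3020 L/s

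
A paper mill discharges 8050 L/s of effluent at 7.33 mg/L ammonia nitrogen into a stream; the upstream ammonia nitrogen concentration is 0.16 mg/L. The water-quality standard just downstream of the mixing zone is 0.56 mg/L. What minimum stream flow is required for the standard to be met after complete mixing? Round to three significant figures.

136000 L/s

Set C_mix = 0.56: (Q·0.1600 + 8050·7.330) / (Q + 8050) = 0.56
→ Q = 8050·(7.330 − 0.56)/(0.56 − 0.1600) = 136200 L/s.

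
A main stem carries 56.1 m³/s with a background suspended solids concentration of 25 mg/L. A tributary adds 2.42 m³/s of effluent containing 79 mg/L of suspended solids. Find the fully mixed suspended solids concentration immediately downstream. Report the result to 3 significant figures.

27.2 mg/L

Flow-weighted average: C = (56.10·25.00 + 2.420·79.00) / 58.52 = 1594/58.52 = 27.23 mg/L.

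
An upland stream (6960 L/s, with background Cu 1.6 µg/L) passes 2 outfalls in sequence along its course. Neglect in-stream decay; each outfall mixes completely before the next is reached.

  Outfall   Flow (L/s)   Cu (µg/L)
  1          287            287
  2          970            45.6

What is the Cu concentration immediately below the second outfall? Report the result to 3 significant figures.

Outfall 1: combined Q = 7247 L/s; C = (6960·1.600 + 287.0·287.0)/7247 = 12.90 µg/L.
Outfall 2: combined Q = 8217 L/s; C = (7247·12.90 + 970.0·45.60)/8217 = 16.76 µg/L.

16.8 µg/L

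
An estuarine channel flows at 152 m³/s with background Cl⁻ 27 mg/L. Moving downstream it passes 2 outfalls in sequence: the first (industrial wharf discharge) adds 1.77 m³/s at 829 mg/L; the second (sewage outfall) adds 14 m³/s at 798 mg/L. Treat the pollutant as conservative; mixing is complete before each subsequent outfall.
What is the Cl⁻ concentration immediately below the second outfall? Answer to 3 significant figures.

Below outfall 1: Q → 153.8 m³/s, C = (152.0·27.00 + 1.770·829.0)/153.8 = 36.23 mg/L.
Below outfall 2: Q → 167.8 m³/s, C = (153.8·36.23 + 14.00·798.0)/167.8 = 99.80 mg/L.

99.8 mg/L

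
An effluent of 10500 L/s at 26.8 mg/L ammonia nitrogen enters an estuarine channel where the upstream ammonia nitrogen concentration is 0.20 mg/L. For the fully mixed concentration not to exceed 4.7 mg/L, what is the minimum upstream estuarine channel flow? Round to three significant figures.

Set C_mix = 4.7: (Q·0.2000 + 10500·26.80) / (Q + 10500) = 4.7
→ Q = 10500·(26.80 − 4.7)/(4.7 − 0.2000) = 51570 L/s.

51600 L/s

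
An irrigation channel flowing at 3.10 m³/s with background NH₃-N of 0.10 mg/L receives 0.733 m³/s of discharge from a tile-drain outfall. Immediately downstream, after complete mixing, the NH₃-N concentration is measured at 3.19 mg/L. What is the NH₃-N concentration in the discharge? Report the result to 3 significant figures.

Mass balance: 3.100·0.1000 + 0.7330·Cₑ = 3.833·3.190
→ Cₑ = (3.833·3.190 − 3.100·0.1000) / 0.7330 = 16.26 mg/L.

16.3 mg/L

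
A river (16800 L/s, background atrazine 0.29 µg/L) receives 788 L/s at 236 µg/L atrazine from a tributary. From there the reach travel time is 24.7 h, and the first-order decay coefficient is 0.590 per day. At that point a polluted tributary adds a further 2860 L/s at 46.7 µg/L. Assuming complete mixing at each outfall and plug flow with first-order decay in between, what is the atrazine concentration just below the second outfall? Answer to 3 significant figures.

After mixing, C = (16800·0.2900 + 788.0·236.0) / 17590 = 190800/17590 = 10.85 µg/L; combined flow 17590 L/s.
Applying C = C₀e^(−kt): 10.85 × 0.5449 = 5.912 µg/L.
At the second outfall, C = (17590·5.912 + 2860·46.70) / (17590 + 2860) = 11.62 µg/L.

11.6 µg/L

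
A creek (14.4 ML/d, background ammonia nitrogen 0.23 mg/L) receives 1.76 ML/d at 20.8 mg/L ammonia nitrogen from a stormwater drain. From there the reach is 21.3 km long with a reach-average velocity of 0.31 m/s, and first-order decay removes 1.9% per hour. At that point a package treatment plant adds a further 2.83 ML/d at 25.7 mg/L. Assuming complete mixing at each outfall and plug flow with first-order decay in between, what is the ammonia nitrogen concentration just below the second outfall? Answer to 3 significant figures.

Flow-weighted average: C = (14.40·0.2300 + 1.760·20.80) / 16.16 = 39.92/16.16 = 2.470 mg/L; combined flow 16.16 ML/d.
Travel time t = 21.3·1000 / 0.31 = 68710 s = 19.09 h.
1.9%/h lost → k = −ln(1 − 0.019) = 0.01918 h⁻¹.
Applying C = C₀e^(−kt): 2.470 × 0.6934 = 1.713 mg/L.
At the second outfall, C = (16.16·1.713 + 2.830·25.70) / (16.16 + 2.830) = 5.288 mg/L.

5.29 mg/L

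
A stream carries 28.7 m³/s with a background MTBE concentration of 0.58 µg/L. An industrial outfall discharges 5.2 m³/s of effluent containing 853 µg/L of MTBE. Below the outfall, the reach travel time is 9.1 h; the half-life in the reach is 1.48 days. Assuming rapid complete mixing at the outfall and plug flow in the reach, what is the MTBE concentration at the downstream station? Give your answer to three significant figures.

Mixed concentration C = ΣQC/ΣQ = (28.70·0.5800 + 5.200·853.0) / 33.90 = 4452/33.90 = 131.3 µg/L.
Half-life 1.48 d → k = ln 2 / 1.48 = 0.4683 d⁻¹.
Applying C = C₀e^(−kt): 131.3 × 0.8373 = 110.0 µg/L.

110 µg/L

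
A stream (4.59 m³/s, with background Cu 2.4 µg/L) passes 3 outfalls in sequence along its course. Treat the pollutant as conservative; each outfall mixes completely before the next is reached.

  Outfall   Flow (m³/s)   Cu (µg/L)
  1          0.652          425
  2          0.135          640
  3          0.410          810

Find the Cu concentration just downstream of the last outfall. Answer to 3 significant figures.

After outfall 1: Q = 4.590 + 0.6520 = 5.242 m³/s; C = (4.590·2.400 + 0.6520·425.0)/5.242 = 54.96 µg/L.
After outfall 2: Q = 5.242 + 0.1350 = 5.377 m³/s; C = (5.242·54.96 + 0.1350·640.0)/5.377 = 69.65 µg/L.
After outfall 3: Q = 5.377 + 0.4100 = 5.787 m³/s; C = (5.377·69.65 + 0.4100·810.0)/5.787 = 122.1 µg/L.

122 µg/L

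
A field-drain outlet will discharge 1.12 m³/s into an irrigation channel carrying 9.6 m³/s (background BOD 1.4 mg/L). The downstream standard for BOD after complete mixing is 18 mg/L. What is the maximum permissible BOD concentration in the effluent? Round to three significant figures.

At the limit, (Qr·Cr + Qe·Cₑ)/(Qr + Qe) = 18:
Cₑ = (10.72·18 − 9.600·1.400) / 1.120 = 160.3 mg/L.

160 mg/L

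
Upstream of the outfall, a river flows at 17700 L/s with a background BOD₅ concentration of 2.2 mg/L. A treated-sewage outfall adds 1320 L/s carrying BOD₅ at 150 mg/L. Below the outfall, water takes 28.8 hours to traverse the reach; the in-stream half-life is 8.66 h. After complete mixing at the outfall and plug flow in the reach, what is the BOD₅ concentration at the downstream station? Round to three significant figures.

1.24 mg/L

Mass balance: C = (17700·2.200 + 1320·150.0) / 19020 = 236900/19020 = 12.46 mg/L.
Half-life 8.66 h → k = ln 2 / 8.66 = 0.08004 h⁻¹ = 1.921 d⁻¹.
Decay over the reach: 12.46·exp(−kt) = 12.46·0.09974 = 1.243 mg/L.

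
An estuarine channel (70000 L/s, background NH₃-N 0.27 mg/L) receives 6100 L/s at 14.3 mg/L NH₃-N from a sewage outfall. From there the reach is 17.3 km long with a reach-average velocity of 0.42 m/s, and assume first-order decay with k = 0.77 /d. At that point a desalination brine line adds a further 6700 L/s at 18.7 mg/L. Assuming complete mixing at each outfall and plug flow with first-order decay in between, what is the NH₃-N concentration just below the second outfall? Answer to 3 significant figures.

2.40 mg/L

Conservation of mass: C = (70000·0.2700 + 6100·14.30) / 76100 = 106100/76100 = 1.395 mg/L; combined flow 76100 L/s.
Travel time t = 17.3·1000 / 0.42 = 41190 s = 11.44 h.
First-order decay: C = 1.395·exp(−k·t) = 1.395·0.6927 = 0.9661 mg/L.
Second outfall: C = (76100·0.9661 + 6700·18.70)/82800 = 2.401 mg/L.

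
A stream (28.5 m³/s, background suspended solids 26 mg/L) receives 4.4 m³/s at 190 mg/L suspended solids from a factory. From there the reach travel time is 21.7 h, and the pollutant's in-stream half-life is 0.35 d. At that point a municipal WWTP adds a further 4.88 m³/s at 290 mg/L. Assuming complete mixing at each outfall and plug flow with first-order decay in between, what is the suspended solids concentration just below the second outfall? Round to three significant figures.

44.4 mg/L

Mixed concentration C = ΣQC/ΣQ = (28.50·26.00 + 4.400·190.0) / 32.90 = 1577/32.90 = 47.93 mg/L; combined flow 32.90 m³/s.
Half-life 0.35 d → k = ln 2 / 0.35 = 1.980 d⁻¹.
Applying C = C₀e^(−kt): 47.93 × 0.1669 = 7.998 mg/L.
Second outfall: C = (32.90·7.998 + 4.880·290.0)/37.78 = 44.42 mg/L.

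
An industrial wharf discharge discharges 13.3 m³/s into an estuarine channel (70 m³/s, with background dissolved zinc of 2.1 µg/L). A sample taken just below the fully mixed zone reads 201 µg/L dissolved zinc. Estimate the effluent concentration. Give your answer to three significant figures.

Mass balance: 70.00·2.100 + 13.30·Cₑ = 83.30·201.0
→ Cₑ = (83.30·201.0 − 70.00·2.100) / 13.30 = 1248 µg/L.

1250 µg/L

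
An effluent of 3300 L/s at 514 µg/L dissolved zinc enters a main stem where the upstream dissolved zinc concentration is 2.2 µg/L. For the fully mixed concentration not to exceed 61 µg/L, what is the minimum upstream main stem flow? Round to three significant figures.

Set C_mix = 61: (Q·2.200 + 3300·514.0) / (Q + 3300) = 61
→ Q = 3300·(514.0 − 61)/(61 − 2.200) = 25420 L/s.

25400 L/s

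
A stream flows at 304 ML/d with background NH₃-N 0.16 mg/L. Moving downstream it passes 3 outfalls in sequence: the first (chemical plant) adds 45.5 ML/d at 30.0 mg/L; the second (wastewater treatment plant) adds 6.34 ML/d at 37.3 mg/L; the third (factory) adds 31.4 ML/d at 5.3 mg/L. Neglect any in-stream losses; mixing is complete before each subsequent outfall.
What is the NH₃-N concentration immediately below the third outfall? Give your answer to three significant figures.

After outfall 1: Q = 304.0 + 45.50 = 349.5 ML/d; C = (304.0·0.1600 + 45.50·30.00)/349.5 = 4.045 mg/L.
After outfall 2: Q = 349.5 + 6.340 = 355.8 ML/d; C = (349.5·4.045 + 6.340·37.30)/355.8 = 4.637 mg/L.
After outfall 3: Q = 355.8 + 31.40 = 387.2 ML/d; C = (355.8·4.637 + 31.40·5.300)/387.2 = 4.691 mg/L.

4.69 mg/L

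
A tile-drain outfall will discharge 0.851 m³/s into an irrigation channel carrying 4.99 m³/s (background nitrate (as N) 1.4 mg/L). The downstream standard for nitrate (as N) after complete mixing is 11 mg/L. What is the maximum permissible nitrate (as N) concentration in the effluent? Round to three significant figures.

At the limit, (Qr·Cr + Qe·Cₑ)/(Qr + Qe) = 11:
Cₑ = (5.841·11 − 4.990·1.400) / 0.8510 = 67.29 mg/L.

67.3 mg/L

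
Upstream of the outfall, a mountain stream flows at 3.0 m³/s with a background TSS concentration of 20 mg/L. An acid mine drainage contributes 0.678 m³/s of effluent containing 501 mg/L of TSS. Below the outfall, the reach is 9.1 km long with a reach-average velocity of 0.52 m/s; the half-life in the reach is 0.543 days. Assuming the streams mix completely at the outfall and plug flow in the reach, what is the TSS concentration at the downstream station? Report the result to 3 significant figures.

83.9 mg/L

Mixed concentration C = ΣQC/ΣQ = (3.000·20.00 + 0.6780·501.0) / 3.678 = 399.7/3.678 = 108.7 mg/L.
Travel time t = 9.1·1000 / 0.52 = 17500 s = 4.861 h.
Half-life 0.543 d → k = ln 2 / 0.543 = 1.277 d⁻¹.
After decay, C = 108.7 × e^(−kt) = 108.7 × 0.7722 = 83.91 mg/L.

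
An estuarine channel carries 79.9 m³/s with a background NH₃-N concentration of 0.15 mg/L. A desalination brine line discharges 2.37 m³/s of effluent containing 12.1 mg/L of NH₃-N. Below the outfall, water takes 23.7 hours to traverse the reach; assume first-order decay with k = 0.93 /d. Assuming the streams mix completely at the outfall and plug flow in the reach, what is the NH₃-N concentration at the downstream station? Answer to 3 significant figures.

After mixing, C = (79.90·0.1500 + 2.370·12.10) / 82.27 = 40.66/82.27 = 0.4943 mg/L.
First-order decay: C = 0.4943·exp(−k·t) = 0.4943·0.3992 = 0.1973 mg/L.

0.197 mg/L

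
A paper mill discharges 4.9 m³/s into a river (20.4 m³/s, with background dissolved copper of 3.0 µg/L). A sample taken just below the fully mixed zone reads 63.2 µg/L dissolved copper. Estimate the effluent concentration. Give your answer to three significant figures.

314 µg/L

Mass balance: 20.40·3.000 + 4.900·Cₑ = 25.30·63.20
→ Cₑ = (25.30·63.20 − 20.40·3.000) / 4.900 = 313.8 µg/L.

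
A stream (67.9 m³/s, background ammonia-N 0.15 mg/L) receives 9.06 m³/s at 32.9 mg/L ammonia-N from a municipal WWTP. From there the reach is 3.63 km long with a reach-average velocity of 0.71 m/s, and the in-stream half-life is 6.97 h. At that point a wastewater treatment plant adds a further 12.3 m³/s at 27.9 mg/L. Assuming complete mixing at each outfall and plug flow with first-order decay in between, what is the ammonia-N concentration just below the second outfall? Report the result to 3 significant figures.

6.84 mg/L

Flow-weighted average: C = (67.90·0.1500 + 9.060·32.90) / 76.96 = 308.3/76.96 = 4.005 mg/L; combined flow 76.96 m³/s.
Travel time t = 3.63·1000 / 0.71 = 5113 s = 1.420 h.
Half-life 6.97 h → k = ln 2 / 6.97 = 0.09945 h⁻¹ = 2.387 d⁻¹.
After decay, C = 4.005 × e^(−kt) = 4.005 × 0.8683 = 3.478 mg/L.
At the second outfall, C = (76.96·3.478 + 12.30·27.90) / (76.96 + 12.30) = 6.843 mg/L.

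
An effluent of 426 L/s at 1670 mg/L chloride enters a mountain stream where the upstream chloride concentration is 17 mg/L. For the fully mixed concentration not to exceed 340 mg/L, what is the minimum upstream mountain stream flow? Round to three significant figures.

1750 L/s

Set C_mix = 340: (Q·17.00 + 426.0·1670) / (Q + 426.0) = 340
→ Q = 426.0·(1670 − 340)/(340 − 17.00) = 1754 L/s.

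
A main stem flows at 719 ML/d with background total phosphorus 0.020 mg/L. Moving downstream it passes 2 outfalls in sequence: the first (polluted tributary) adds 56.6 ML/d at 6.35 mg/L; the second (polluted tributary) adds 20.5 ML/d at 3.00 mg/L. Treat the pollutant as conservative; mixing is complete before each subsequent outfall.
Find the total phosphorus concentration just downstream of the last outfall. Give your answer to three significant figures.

Below outfall 1: Q → 775.6 ML/d, C = (719.0·0.02000 + 56.60·6.350)/775.6 = 0.4819 mg/L.
Below outfall 2: Q → 796.1 ML/d, C = (775.6·0.4819 + 20.50·3.000)/796.1 = 0.5468 mg/L.

0.547 mg/L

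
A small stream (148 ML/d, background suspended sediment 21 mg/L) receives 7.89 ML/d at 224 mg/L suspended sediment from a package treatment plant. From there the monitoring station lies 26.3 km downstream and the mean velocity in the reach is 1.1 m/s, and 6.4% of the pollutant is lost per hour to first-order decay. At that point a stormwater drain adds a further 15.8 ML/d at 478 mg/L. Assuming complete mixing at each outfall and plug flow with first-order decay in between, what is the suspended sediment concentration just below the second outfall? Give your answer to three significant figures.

Flow-weighted average: C = (148.0·21.00 + 7.890·224.0) / 155.9 = 4875/155.9 = 31.27 mg/L; combined flow 155.9 ML/d.
Travel time t = 26.3·1000 / 1.1 = 23910 s = 6.641 h.
6.4%/h lost → k = −ln(1 − 0.064) = 0.06614 h⁻¹.
Decay over the reach: 31.27·exp(−kt) = 31.27·0.6445 = 20.16 mg/L.
Second outfall: C = (155.9·20.16 + 15.80·478.0)/171.7 = 62.29 mg/L.

62.3 mg/L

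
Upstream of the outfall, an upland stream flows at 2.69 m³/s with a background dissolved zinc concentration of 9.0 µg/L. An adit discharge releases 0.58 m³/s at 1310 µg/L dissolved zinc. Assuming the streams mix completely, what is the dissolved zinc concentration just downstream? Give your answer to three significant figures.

Conservation of mass: C = (2.690·9.000 + 0.5800·1310) / 3.270 = 784.0/3.270 = 239.8 µg/L.

240 µg/L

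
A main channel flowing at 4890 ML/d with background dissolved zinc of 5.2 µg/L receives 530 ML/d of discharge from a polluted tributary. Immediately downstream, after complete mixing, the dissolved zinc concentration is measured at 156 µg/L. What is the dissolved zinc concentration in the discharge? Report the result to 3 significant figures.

1550 µg/L

Mass balance: 4890·5.200 + 530.0·Cₑ = 5420·156.0
→ Cₑ = (5420·156.0 − 4890·5.200) / 530.0 = 1547 µg/L.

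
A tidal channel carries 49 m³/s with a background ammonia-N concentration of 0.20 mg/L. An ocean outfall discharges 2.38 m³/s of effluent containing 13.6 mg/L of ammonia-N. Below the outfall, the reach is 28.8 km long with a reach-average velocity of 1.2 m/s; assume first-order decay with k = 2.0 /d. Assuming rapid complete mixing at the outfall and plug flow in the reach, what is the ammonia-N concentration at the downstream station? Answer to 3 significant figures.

0.471 mg/L

Mixed concentration C = ΣQC/ΣQ = (49.00·0.2000 + 2.380·13.60) / 51.38 = 42.17/51.38 = 0.8207 mg/L.
Travel time t = 28.8·1000 / 1.2 = 24000 s = 6.667 h.
After decay, C = 0.8207 × e^(−kt) = 0.8207 × 0.5738 = 0.4709 mg/L.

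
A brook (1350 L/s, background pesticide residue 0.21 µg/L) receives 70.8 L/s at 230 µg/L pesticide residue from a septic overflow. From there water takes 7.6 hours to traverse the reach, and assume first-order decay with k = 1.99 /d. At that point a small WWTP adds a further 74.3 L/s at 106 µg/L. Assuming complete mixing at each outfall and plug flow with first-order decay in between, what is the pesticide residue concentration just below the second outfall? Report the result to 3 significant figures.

11.2 µg/L

Conservation of mass: C = (1350·0.2100 + 70.80·230.0) / 1421 = 16570/1421 = 11.66 µg/L; combined flow 1421 L/s.
Applying C = C₀e^(−kt): 11.66 × 0.5325 = 6.209 µg/L.
Second outfall: C = (1421·6.209 + 74.30·106.0)/1495 = 11.17 µg/L.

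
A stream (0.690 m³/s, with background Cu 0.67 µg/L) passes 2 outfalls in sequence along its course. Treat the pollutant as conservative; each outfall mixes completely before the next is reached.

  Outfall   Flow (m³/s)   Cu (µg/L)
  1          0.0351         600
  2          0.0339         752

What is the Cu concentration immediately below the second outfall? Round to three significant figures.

61.9 µg/L

After outfall 1: Q = 0.6900 + 0.03510 = 0.7251 m³/s; C = (0.6900·0.6700 + 0.03510·600.0)/0.7251 = 29.68 µg/L.
After outfall 2: Q = 0.7251 + 0.03390 = 0.7590 m³/s; C = (0.7251·29.68 + 0.03390·752.0)/0.7590 = 61.94 µg/L.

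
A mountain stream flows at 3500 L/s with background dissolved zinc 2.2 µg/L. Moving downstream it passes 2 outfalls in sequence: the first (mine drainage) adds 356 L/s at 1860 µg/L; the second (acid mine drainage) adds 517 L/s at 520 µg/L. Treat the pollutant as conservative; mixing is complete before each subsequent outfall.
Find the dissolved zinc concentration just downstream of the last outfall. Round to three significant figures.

215 µg/L

Below outfall 1: Q → 3856 L/s, C = (3500·2.200 + 356.0·1860)/3856 = 173.7 µg/L.
Below outfall 2: Q → 4373 L/s, C = (3856·173.7 + 517.0·520.0)/4373 = 214.7 µg/L.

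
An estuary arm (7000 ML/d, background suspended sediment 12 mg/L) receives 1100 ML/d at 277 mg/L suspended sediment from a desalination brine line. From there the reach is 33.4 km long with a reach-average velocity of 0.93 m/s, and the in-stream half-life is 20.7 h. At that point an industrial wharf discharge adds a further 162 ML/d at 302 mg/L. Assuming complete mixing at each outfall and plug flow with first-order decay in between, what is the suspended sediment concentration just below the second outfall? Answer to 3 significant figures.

39.6 mg/L

After mixing, C = (7000·12.00 + 1100·277.0) / 8100 = 388700/8100 = 47.99 mg/L; combined flow 8100 ML/d.
Travel time t = 33.4·1000 / 0.93 = 35910 s = 9.976 h.
Half-life 20.7 h → k = ln 2 / 20.7 = 0.03349 h⁻¹ = 0.8036 d⁻¹.
After decay, C = 47.99 × e^(−kt) = 47.99 × 0.7160 = 34.36 mg/L.
Second outfall: C = (8100·34.36 + 162.0·302.0)/8262 = 39.61 mg/L.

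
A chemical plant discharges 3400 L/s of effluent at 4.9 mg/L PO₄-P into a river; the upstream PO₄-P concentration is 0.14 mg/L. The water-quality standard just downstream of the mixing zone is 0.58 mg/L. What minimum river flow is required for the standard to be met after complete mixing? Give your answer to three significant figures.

Set C_mix = 0.58: (Q·0.1400 + 3400·4.900) / (Q + 3400) = 0.58
→ Q = 3400·(4.900 − 0.58)/(0.58 − 0.1400) = 33380 L/s.

33400 L/s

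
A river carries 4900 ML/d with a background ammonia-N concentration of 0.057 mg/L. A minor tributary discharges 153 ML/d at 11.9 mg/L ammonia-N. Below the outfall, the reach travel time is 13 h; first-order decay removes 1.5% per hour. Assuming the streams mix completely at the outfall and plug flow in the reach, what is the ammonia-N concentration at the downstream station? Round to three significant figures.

After mixing, C = (4900·0.05700 + 153.0·11.90) / 5053 = 2100/5053 = 0.4156 mg/L.
1.5%/h lost → k = −ln(1 − 0.015) = 0.01511 h⁻¹.
Decay over the reach: 0.4156·exp(−kt) = 0.4156·0.8216 = 0.3415 mg/L.

0.341 mg/L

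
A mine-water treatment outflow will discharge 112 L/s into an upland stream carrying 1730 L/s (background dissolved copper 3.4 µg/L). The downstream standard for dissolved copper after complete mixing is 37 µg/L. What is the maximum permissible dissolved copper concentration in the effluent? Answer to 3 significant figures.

556 µg/L

At the limit, (Qr·Cr + Qe·Cₑ)/(Qr + Qe) = 37:
Cₑ = (1842·37 − 1730·3.400) / 112.0 = 556.0 µg/L.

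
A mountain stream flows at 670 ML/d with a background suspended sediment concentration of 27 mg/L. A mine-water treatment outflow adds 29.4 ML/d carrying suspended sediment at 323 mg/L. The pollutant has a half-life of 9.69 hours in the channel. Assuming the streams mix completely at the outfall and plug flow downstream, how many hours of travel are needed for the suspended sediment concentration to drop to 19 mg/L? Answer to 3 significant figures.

Mixed concentration C = ΣQC/ΣQ = (670.0·27.00 + 29.40·323.0) / 699.4 = 27590/699.4 = 39.44 mg/L.
Half-life 9.69 h → k = ln 2 / 9.69 = 0.07153 h⁻¹ = 1.717 d⁻¹.
39.44·exp(−k·t) = 19 → t = ln(39.44/19)/k = 36760 s = 10.21 h.

10.2 h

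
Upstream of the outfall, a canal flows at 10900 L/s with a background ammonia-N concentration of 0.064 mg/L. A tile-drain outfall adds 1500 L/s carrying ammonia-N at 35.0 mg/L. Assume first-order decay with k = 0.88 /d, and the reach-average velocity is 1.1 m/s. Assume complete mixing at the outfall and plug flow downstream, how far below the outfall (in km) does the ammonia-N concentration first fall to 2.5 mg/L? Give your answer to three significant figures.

Mass balance: C = (10900·0.06400 + 1500·35.00) / 12400 = 53200/12400 = 4.290 mg/L.
Set 4.290·exp(−k·t) = 2.5 → t = ln(4.290/2.5)/k = 53020 s = 14.73 h.
Distance = v·t = 1.1·53020 = 58320 m = 58.32 km.

58.3 km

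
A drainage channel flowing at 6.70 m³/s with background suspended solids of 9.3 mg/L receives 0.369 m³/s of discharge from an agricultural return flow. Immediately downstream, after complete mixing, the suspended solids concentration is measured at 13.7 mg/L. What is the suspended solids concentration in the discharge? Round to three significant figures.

93.6 mg/L

Mass balance: 6.700·9.300 + 0.3690·Cₑ = 7.069·13.70
→ Cₑ = (7.069·13.70 − 6.700·9.300) / 0.3690 = 93.59 mg/L.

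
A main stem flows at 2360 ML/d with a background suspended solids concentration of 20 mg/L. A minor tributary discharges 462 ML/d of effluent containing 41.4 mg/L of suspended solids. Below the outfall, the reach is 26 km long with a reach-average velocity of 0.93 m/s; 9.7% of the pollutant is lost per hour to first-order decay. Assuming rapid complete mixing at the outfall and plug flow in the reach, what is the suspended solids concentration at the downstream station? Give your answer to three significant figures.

10.6 mg/L

Mass balance: C = (2360·20.00 + 462.0·41.40) / 2822 = 66330/2822 = 23.50 mg/L.
Travel time t = 26·1000 / 0.93 = 27960 s = 7.766 h.
9.7%/h lost → k = −ln(1 − 0.097) = 0.1020 h⁻¹.
First-order decay: C = 23.50·exp(−k·t) = 23.50·0.4528 = 10.64 mg/L.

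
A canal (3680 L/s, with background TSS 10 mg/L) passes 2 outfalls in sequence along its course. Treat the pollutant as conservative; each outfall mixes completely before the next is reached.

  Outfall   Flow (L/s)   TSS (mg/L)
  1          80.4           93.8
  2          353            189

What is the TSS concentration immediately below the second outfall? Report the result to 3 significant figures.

27.0 mg/L

Outfall 1: combined Q = 3760 L/s; C = (3680·10.00 + 80.40·93.80)/3760 = 11.79 mg/L.
Outfall 2: combined Q = 4113 L/s; C = (3760·11.79 + 353.0·189.0)/4113 = 27.00 mg/L.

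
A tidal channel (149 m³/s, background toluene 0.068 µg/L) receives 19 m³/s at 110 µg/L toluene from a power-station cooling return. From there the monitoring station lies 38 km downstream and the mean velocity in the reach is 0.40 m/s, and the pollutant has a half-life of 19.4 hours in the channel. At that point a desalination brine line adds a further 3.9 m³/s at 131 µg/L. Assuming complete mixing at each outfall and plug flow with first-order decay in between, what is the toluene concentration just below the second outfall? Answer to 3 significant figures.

After mixing, C = (149.0·0.06800 + 19.00·110.0) / 168.0 = 2100/168.0 = 12.50 µg/L; combined flow 168.0 m³/s.
Travel time t = 38·1000 / 0.40 = 95000 s = 26.39 h.
Half-life 19.4 h → k = ln 2 / 19.4 = 0.03573 h⁻¹ = 0.8575 d⁻¹.
Applying C = C₀e^(−kt): 12.50 × 0.3895 = 4.869 µg/L.
At the second outfall, C = (168.0·4.869 + 3.900·131.0) / (168.0 + 3.900) = 7.731 µg/L.

7.73 µg/L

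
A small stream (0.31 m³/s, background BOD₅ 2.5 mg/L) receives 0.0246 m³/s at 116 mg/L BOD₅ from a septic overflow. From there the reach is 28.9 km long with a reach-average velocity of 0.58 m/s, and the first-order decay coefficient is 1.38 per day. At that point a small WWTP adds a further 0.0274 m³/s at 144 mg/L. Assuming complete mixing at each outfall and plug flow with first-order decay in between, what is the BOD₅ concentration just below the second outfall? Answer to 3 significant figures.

After mixing, C = (0.3100·2.500 + 0.02460·116.0) / 0.3346 = 3.629/0.3346 = 10.84 mg/L; combined flow 0.3346 m³/s.
Travel time t = 28.9·1000 / 0.58 = 49830 s = 13.84 h.
After decay, C = 10.84 × e^(−kt) = 10.84 × 0.4512 = 4.893 mg/L.
At the second outfall, C = (0.3346·4.893 + 0.02740·144.0) / (0.3346 + 0.02740) = 15.42 mg/L.

15.4 mg/L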